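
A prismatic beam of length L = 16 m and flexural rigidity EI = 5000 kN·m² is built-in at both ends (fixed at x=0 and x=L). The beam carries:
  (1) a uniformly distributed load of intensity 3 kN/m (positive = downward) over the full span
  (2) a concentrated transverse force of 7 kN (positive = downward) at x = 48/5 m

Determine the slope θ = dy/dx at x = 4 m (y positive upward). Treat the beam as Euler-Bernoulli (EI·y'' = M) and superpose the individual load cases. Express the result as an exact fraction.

θ(4) = -1864/78125 rad

Load 1 — uniform load w=3 kN/m over full span:
  θ_1 = -wx(L-x)(L-2x)/(12EI) = -3·4·(16-4)·(16-2·4)/(12·5000) = -12/625 rad
Load 2 — point force P=7 kN at a=48/5 m (b=L-a=32/5):
  θ_2 = -Pb²x(2aL-(3a+b)x)/(2L³EI)  [x≤a] = -7·(32/5)²·4·(2·(48/5)·16-(3·(48/5)+(32/5))·4)/(2·16³·5000) = -364/78125 rad
Superposition: θ = Σ θ_i = -1864/78125 rad ≈ -0.023859 rad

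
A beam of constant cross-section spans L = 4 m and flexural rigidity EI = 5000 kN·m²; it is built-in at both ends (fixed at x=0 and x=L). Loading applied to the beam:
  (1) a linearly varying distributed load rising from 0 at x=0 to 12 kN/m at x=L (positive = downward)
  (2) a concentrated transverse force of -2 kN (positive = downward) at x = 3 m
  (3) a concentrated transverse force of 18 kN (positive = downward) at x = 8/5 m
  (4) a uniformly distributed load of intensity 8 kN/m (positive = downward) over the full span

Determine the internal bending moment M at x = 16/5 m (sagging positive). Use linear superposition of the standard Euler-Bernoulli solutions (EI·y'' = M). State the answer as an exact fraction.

Load 1 — triangular load w₀=12 kN/m (0→w₀ over full span):
  M_1 = 3w₀Lx/20 - w₀L²/30 - w₀x³/(6L) = 3·12·4·(16/5)/20 - 12·4²/30 - 12·(16/5)³/(6·4) = 32/125 kN·m
Load 2 — point force P=-2 kN at a=3 m (b=L-a=1):
  M_2 = Pa²(a+3b)(L-x)/L³ - Pa²b/L²  [x>a] = (-2)·3²·(3+3·1)·(4-(16/5))/4³ - (-2)·3²·1/4² = -9/40 kN·m
Load 3 — point force P=18 kN at a=8/5 m (b=L-a=12/5):
  M_3 = Pa²(a+3b)(L-x)/L³ - Pa²b/L²  [x>a] = 18·(8/5)²·((8/5)+3·(12/5))·(4-(16/5))/4³ - 18·(8/5)²·(12/5)/4² = -1152/625 kN·m
Load 4 — uniform load w=8 kN/m over full span:
  M_4 = wLx/2 - wL²/12 - wx²/2 = 8·4·(16/5)/2 - 8·4²/12 - 8·(16/5)²/2 = -32/75 kN·m
Superposition: M = Σ M_i = -33583/15000 kN·m ≈ -2.238867 kN·m

M(16/5) = -33583/15000 kN·m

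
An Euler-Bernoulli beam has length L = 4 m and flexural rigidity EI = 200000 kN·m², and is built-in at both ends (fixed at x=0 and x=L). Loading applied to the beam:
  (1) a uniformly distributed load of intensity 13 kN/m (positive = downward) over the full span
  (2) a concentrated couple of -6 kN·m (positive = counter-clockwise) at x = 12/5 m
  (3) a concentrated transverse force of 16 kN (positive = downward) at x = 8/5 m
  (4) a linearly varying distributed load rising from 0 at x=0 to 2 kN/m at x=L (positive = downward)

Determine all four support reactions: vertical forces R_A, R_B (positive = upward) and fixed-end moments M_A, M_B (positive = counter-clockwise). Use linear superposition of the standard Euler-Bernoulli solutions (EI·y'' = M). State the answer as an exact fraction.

R_A = 4426/125 kN, M_A = 3212/125 kN·m, R_B = 4574/125 kN, M_B = -9674/375 kN·m

Load 1 — uniform load w=13 kN/m over full span:
  R_A = wL/2 = 13·4/2 = 26 kN
  M_A = wL²/12 = 13·4²/12 = 52/3 kN·m
  R_B = wL/2 = 13·4/2 = 26 kN
  M_B = -wL²/12 = -13·4²/12 = -52/3 kN·m
Load 2 — applied couple M₀=-6 kN·m at a=12/5 m (b=L-a=8/5):
  R_A = 6M₀ab/L³ = 6·(-6)·(12/5)·(8/5)/4³ = -54/25 kN
  M_A = M₀b(2a-b)/L² = (-6)·(8/5)·(2·(12/5)-(8/5))/4² = -48/25 kN·m
  R_B = -6M₀ab/L³ = -6·(-6)·(12/5)·(8/5)/4³ = 54/25 kN
  M_B = M₀a(2b-a)/L² = (-6)·(12/5)·(2·(8/5)-(12/5))/4² = -18/25 kN·m
Load 3 — point force P=16 kN at a=8/5 m (b=L-a=12/5):
  R_A = Pb²(3a+b)/L³ = 16·(12/5)²·(3·(8/5)+(12/5))/4³ = 1296/125 kN
  M_A = Pab²/L² = 16·(8/5)·(12/5)²/4² = 1152/125 kN·m
  R_B = Pa²(a+3b)/L³ = 16·(8/5)²·((8/5)+3·(12/5))/4³ = 704/125 kN
  M_B = -Pa²b/L² = -16·(8/5)²·(12/5)/4² = -768/125 kN·m
Load 4 — triangular load w₀=2 kN/m (0→w₀ over full span):
  R_A = 3w₀L/20 = 3·2·4/20 = 6/5 kN
  M_A = w₀L²/30 = 2·4²/30 = 16/15 kN·m
  R_B = 7w₀L/20 = 7·2·4/20 = 14/5 kN
  M_B = -w₀L²/20 = -2·4²/20 = -8/5 kN·m
Superposition: R_A = 4426/125 kN, M_A = 3212/125 kN·m, R_B = 4574/125 kN, M_B = -9674/375 kN·m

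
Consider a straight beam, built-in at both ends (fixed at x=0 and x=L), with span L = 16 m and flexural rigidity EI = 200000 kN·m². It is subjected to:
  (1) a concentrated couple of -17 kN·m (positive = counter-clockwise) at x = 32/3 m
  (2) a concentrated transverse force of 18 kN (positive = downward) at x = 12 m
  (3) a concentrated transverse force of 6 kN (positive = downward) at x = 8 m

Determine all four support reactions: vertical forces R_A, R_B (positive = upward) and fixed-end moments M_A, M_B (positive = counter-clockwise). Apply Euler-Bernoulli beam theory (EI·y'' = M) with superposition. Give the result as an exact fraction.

R_A = 211/48 kN, M_A = 119/6 kN·m, R_B = 941/48 kN, M_B = -105/2 kN·m

Load 1 — applied couple M₀=-17 kN·m at a=32/3 m (b=L-a=16/3):
  R_A = 6M₀ab/L³ = 6·(-17)·(32/3)·(16/3)/16³ = -17/12 kN
  M_A = M₀b(2a-b)/L² = (-17)·(16/3)·(2·(32/3)-(16/3))/16² = -17/3 kN·m
  R_B = -6M₀ab/L³ = -6·(-17)·(32/3)·(16/3)/16³ = 17/12 kN
  M_B = M₀a(2b-a)/L² = (-17)·(32/3)·(2·(16/3)-(32/3))/16² = 0 kN·m
Load 2 — point force P=18 kN at a=12 m (b=L-a=4):
  R_A = Pb²(3a+b)/L³ = 18·4²·(3·12+4)/16³ = 45/16 kN
  M_A = Pab²/L² = 18·12·4²/16² = 27/2 kN·m
  R_B = Pa²(a+3b)/L³ = 18·12²·(12+3·4)/16³ = 243/16 kN
  M_B = -Pa²b/L² = -18·12²·4/16² = -81/2 kN·m
Load 3 — point force P=6 kN at a=8 m (b=L-a=8):
  R_A = Pb²(3a+b)/L³ = 6·8²·(3·8+8)/16³ = 3 kN
  M_A = Pab²/L² = 6·8·8²/16² = 12 kN·m
  R_B = Pa²(a+3b)/L³ = 6·8²·(8+3·8)/16³ = 3 kN
  M_B = -Pa²b/L² = -6·8²·8/16² = -12 kN·m
Superposition: R_A = 211/48 kN, M_A = 119/6 kN·m, R_B = 941/48 kN, M_B = -105/2 kN·m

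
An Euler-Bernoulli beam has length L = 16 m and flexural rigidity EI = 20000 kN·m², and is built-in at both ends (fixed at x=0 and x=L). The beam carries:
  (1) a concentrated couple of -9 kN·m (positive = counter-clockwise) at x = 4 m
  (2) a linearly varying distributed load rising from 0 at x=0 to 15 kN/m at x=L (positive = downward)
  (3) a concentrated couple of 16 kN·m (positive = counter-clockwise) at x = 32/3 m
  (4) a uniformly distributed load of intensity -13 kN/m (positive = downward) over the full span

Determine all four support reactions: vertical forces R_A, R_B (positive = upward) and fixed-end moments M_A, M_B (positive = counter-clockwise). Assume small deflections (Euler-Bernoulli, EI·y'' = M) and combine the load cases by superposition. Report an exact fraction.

Load 1 — applied couple M₀=-9 kN·m at a=4 m (b=L-a=12):
  R_A = 6M₀ab/L³ = 6·(-9)·4·12/16³ = -81/128 kN
  M_A = M₀b(2a-b)/L² = (-9)·12·(2·4-12)/16² = 27/16 kN·m
  R_B = -6M₀ab/L³ = -6·(-9)·4·12/16³ = 81/128 kN
  M_B = M₀a(2b-a)/L² = (-9)·4·(2·12-4)/16² = -45/16 kN·m
Load 2 — triangular load w₀=15 kN/m (0→w₀ over full span):
  R_A = 3w₀L/20 = 3·15·16/20 = 36 kN
  M_A = w₀L²/30 = 15·16²/30 = 128 kN·m
  R_B = 7w₀L/20 = 7·15·16/20 = 84 kN
  M_B = -w₀L²/20 = -15·16²/20 = -192 kN·m
Load 3 — applied couple M₀=16 kN·m at a=32/3 m (b=L-a=16/3):
  R_A = 6M₀ab/L³ = 6·16·(32/3)·(16/3)/16³ = 4/3 kN
  M_A = M₀b(2a-b)/L² = 16·(16/3)·(2·(32/3)-(16/3))/16² = 16/3 kN·m
  R_B = -6M₀ab/L³ = -6·16·(32/3)·(16/3)/16³ = -4/3 kN
  M_B = M₀a(2b-a)/L² = 16·(32/3)·(2·(16/3)-(32/3))/16² = 0 kN·m
Load 4 — uniform load w=-13 kN/m over full span:
  R_A = wL/2 = (-13)·16/2 = -104 kN
  M_A = wL²/12 = (-13)·16²/12 = -832/3 kN·m
  R_B = wL/2 = (-13)·16/2 = -104 kN
  M_B = -wL²/12 = -(-13)·16²/12 = 832/3 kN·m
Superposition: R_A = -25843/384 kN, M_A = -2277/16 kN·m, R_B = -7949/384 kN, M_B = 3961/48 kN·m

R_A = -25843/384 kN, M_A = -2277/16 kN·m, R_B = -7949/384 kN, M_B = 3961/48 kN·m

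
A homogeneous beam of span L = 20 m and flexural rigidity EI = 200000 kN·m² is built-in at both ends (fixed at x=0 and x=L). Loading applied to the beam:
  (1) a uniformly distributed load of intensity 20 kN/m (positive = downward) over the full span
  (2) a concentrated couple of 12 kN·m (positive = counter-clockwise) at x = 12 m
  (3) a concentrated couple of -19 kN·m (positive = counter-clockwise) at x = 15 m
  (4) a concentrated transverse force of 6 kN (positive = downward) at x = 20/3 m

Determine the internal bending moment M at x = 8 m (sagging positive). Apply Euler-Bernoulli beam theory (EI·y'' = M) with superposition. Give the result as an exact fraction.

Load 1 — uniform load w=20 kN/m over full span:
  M_1 = wLx/2 - wL²/12 - wx²/2 = 20·20·8/2 - 20·20²/12 - 20·8²/2 = 880/3 kN·m
Load 2 — applied couple M₀=12 kN·m at a=12 m (b=L-a=8):
  M_2 = R_Ax - M_A  [x≤a] with R_A=108/125, M_A=96/25 = (108/125)·8 - (96/25) = 384/125 kN·m
Load 3 — applied couple M₀=-19 kN·m at a=15 m (b=L-a=5):
  M_3 = R_Ax - M_A  [x≤a] with R_A=-171/160, M_A=-95/16 = (-171/160)·8 - (-95/16) = -209/80 kN·m
Load 4 — point force P=6 kN at a=20/3 m (b=L-a=40/3):
  M_4 = Pa²(a+3b)(L-x)/L³ - Pa²b/L²  [x>a] = 6·(20/3)²·((20/3)+3·(40/3))·(20-8)/20³ - 6·(20/3)²·(40/3)/20² = 88/9 kN·m
Superposition: M = Σ M_i = 5464271/18000 kN·m ≈ 303.570611 kN·m

M(8) = 5464271/18000 kN·m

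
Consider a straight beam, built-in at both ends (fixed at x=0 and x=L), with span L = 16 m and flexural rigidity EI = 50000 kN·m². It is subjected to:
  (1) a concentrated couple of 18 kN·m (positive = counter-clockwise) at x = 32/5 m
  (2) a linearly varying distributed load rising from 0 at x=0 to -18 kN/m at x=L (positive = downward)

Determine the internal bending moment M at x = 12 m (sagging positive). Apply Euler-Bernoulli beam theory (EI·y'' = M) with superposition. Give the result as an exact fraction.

M(12) = -1038/25 kN·m

Load 1 — applied couple M₀=18 kN·m at a=32/5 m (b=L-a=48/5):
  M_1 = R_Ax - M_A - M₀  [x>a] with R_A=81/50, M_A=54/25 = (81/50)·12 - (54/25) - 18 = -18/25 kN·m
Load 2 — triangular load w₀=-18 kN/m (0→w₀ over full span):
  M_2 = 3w₀Lx/20 - w₀L²/30 - w₀x³/(6L) = 3·(-18)·16·12/20 - (-18)·16²/30 - (-18)·12³/(6·16) = -204/5 kN·m
Superposition: M = Σ M_i = -1038/25 kN·m ≈ -41.520000 kN·m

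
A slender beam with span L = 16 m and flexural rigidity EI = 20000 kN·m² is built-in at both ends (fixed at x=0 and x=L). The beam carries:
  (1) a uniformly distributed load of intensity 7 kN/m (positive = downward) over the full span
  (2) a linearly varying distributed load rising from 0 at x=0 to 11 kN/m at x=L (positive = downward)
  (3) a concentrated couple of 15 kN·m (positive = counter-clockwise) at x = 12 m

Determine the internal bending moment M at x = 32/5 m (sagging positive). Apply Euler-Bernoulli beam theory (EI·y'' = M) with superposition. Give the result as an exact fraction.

Load 1 — uniform load w=7 kN/m over full span:
  M_1 = wLx/2 - wL²/12 - wx²/2 = 7·16·(32/5)/2 - 7·16²/12 - 7·(32/5)²/2 = 4928/75 kN·m
Load 2 — triangular load w₀=11 kN/m (0→w₀ over full span):
  M_2 = 3w₀Lx/20 - w₀L²/30 - w₀x³/(6L) = 3·11·16·(32/5)/20 - 11·16²/30 - 11·(32/5)³/(6·16) = 5632/125 kN·m
Load 3 — applied couple M₀=15 kN·m at a=12 m (b=L-a=4):
  M_3 = R_Ax - M_A  [x≤a] with R_A=135/128, M_A=75/16 = (135/128)·(32/5) - (75/16) = 33/16 kN·m
Superposition: M = Σ M_i = 676951/6000 kN·m ≈ 112.825167 kN·m

M(32/5) = 676951/6000 kN·m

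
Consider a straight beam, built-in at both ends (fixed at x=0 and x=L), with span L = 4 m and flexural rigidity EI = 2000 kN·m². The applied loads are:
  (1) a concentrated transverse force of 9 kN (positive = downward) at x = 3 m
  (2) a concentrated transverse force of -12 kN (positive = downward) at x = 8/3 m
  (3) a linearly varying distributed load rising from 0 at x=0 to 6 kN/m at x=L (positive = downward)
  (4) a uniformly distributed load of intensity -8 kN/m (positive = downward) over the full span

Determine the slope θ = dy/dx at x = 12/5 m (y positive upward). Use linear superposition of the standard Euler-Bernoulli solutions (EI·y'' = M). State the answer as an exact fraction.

θ(12/5) = -218/234375 rad

Load 1 — point force P=9 kN at a=3 m (b=L-a=1):
  θ_1 = -Pb²x(2aL-(3a+b)x)/(2L³EI)  [x≤a] = -9·1²·(12/5)·(2·3·4-(3·3+1)·(12/5))/(2·4³·2000) = 0 rad
Load 2 — point force P=-12 kN at a=8/3 m (b=L-a=4/3):
  θ_2 = -Pb²x(2aL-(3a+b)x)/(2L³EI)  [x≤a] = -(-12)·(4/3)²·(12/5)·(2·(8/3)·4-(3·(8/3)+(4/3))·(12/5))/(2·4³·2000) = -2/9375 rad
Load 3 — triangular load w₀=6 kN/m (0→w₀ over full span):
  θ_3 = -w₀(2x(L-x)(L-2x)(x+2L)+x²(L-x)²)/(120LEI) = -6·(2·(12/5)·(4-(12/5))·(4-2·(12/5))·((12/5)+2·4)+(12/5)²·(4-(12/5))²)/(120·4·2000) = 24/78125 rad
Load 4 — uniform load w=-8 kN/m over full span:
  θ_4 = -wx(L-x)(L-2x)/(12EI) = -(-8)·(12/5)·(4-(12/5))·(4-2·(12/5))/(12·2000) = -16/15625 rad
Superposition: θ = Σ θ_i = -218/234375 rad ≈ -0.000930 rad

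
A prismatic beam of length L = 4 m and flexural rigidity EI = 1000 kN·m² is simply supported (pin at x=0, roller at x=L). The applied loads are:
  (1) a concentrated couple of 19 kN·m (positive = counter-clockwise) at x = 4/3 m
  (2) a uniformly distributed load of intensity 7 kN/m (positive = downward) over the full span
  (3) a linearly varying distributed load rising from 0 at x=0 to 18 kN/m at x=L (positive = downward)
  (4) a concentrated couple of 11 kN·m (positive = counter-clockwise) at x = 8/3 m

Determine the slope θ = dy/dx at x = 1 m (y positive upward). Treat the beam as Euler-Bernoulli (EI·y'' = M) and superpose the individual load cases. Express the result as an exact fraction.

Load 1 — applied couple M₀=19 kN·m at a=4/3 m (b=L-a=8/3):
  θ_1 = (M₀x²/(2L)+C₁)/EI  [x≤a] with C₁=M₀(3b²-L²)/(6L)=38/9 = (19·1²/(2·4)+(38/9))/1000 = 19/2880 rad
Load 2 — uniform load w=7 kN/m over full span:
  θ_2 = -w(L³-6Lx²+4x³)/(24EI) = -7·(4³-6·4·1²+4·1³)/(24·1000) = -77/6000 rad
Load 3 — triangular load w₀=18 kN/m (0→w₀ over full span):
  θ_3 = -w₀(7L⁴-30L²x²+15x⁴)/(360LEI) = -18·(7·4⁴-30·4²·1²+15·1⁴)/(360·4·1000) = -1327/80000 rad
Load 4 — applied couple M₀=11 kN·m at a=8/3 m (b=L-a=4/3):
  θ_4 = (M₀x²/(2L)+C₁)/EI  [x≤a] with C₁=M₀(3b²-L²)/(6L)=-44/9 = (11·1²/(2·4)+(-44/9))/1000 = -253/72000 rad
Superposition: θ = Σ θ_i = -2107/80000 rad ≈ -0.026337 rad

θ(1) = -2107/80000 rad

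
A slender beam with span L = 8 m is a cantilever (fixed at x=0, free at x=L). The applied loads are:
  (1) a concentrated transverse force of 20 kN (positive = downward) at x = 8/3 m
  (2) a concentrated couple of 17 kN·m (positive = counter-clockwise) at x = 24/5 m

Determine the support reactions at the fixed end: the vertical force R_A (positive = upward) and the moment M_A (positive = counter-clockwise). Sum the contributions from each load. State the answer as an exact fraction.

R_A = 20 kN, M_A = 109/3 kN·m

Load 1 — point force P=20 kN at a=8/3 m (b=L-a=16/3):
  R_A = P = 20 kN
  M_A = Pa = 20·(8/3) = 160/3 kN·m
Load 2 — applied couple M₀=17 kN·m at a=24/5 m (b=L-a=16/5):
  R_A = 0 kN
  M_A = -M₀ = -17 kN·m
Superposition: R_A = 20 kN, M_A = 109/3 kN·m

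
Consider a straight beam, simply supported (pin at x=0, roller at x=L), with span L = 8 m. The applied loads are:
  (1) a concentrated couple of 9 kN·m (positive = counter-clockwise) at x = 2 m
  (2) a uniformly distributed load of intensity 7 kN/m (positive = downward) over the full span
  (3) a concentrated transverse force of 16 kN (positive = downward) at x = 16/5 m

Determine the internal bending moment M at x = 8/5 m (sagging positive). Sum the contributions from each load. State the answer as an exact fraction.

M(8/5) = 53 kN·m

Load 1 — applied couple M₀=9 kN·m at a=2 m (b=L-a=6):
  M_1 = M₀x/L  [x≤a] = 9·(8/5)/8 = 9/5 kN·m
Load 2 — uniform load w=7 kN/m over full span:
  M_2 = wx(L-x)/2 = 7·(8/5)·(8-(8/5))/2 = 896/25 kN·m
Load 3 — point force P=16 kN at a=16/5 m (b=L-a=24/5):
  M_3 = Pbx/L  [x≤a] = 16·(24/5)·(8/5)/8 = 384/25 kN·m
Superposition: M = Σ M_i = 53 kN·m ≈ 53.000000 kN·m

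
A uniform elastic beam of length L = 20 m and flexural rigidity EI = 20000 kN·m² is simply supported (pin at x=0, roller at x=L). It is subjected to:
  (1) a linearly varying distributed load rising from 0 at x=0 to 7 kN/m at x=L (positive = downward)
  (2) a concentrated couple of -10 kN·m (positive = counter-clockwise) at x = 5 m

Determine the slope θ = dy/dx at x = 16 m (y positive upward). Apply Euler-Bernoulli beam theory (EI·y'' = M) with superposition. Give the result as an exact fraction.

Load 1 — triangular load w₀=7 kN/m (0→w₀ over full span):
  θ_1 = -w₀(7L⁴-30L²x²+15x⁴)/(360LEI) = -7·(7·20⁴-30·20²·16²+15·16⁴)/(360·20·20000) = 5299/112500 rad
Load 2 — applied couple M₀=-10 kN·m at a=5 m (b=L-a=15):
  θ_2 = (M₀x²/(2L)-M₀(x-a)+C₁)/EI  [x>a] with C₁=M₀(3b²-L²)/(6L)=-275/12 = ((-10)·16²/(2·20)-(-10)·(16-5)+(-275/12))/20000 = 277/240000 rad
Superposition: θ = Σ θ_i = 173723/3600000 rad ≈ 0.048256 rad

θ(16) = 173723/3600000 rad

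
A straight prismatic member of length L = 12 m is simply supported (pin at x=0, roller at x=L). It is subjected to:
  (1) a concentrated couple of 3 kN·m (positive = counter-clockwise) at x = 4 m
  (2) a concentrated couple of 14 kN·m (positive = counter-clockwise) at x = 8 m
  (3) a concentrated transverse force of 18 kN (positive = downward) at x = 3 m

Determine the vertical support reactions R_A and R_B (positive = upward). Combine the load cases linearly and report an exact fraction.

R_A = 179/12 kN, R_B = 37/12 kN

Load 1 — applied couple M₀=3 kN·m at a=4 m (b=L-a=8):
  R_A = M₀/L = 3/12 = 1/4 kN
  R_B = -M₀/L = -3/12 = -1/4 kN
Load 2 — applied couple M₀=14 kN·m at a=8 m (b=L-a=4):
  R_A = M₀/L = 14/12 = 7/6 kN
  R_B = -M₀/L = -14/12 = -7/6 kN
Load 3 — point force P=18 kN at a=3 m (b=L-a=9):
  R_A = Pb/L = 18·9/12 = 27/2 kN
  R_B = Pa/L = 18·3/12 = 9/2 kN
Superposition: R_A = 179/12 kN, R_B = 37/12 kN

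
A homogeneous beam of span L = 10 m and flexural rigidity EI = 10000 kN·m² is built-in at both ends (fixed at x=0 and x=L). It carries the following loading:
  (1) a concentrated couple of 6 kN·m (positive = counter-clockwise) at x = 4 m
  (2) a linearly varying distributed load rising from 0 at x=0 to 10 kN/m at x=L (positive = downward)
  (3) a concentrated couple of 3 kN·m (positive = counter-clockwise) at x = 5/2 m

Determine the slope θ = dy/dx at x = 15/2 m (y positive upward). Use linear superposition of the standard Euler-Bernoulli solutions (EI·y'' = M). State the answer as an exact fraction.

Load 1 — applied couple M₀=6 kN·m at a=4 m (b=L-a=6):
  θ_1 = (R_Ax²/2 - M_Ax - M₀(x-a))/EI  [x>a] with R_A=108/125, M_A=18/25 = ((108/125)·(15/2)²/2 - (18/25)·(15/2) - 6·((15/2)-4))/10000 = -21/100000 rad
Load 2 — triangular load w₀=10 kN/m (0→w₀ over full span):
  θ_2 = -w₀(2x(L-x)(L-2x)(x+2L)+x²(L-x)²)/(120LEI) = -10·(2·(15/2)·(10-(15/2))·(10-2·(15/2))·((15/2)+2·10)+(15/2)²·(10-(15/2))²)/(120·10·10000) = 41/10240 rad
Load 3 — applied couple M₀=3 kN·m at a=5/2 m (b=L-a=15/2):
  θ_3 = (R_Ax²/2 - M_Ax - M₀(x-a))/EI  [x>a] with R_A=27/80, M_A=-9/16 = ((27/80)·(15/2)²/2 - (-9/16)·(15/2) - 3·((15/2)-(5/2)))/10000 = -33/256000 rad
Superposition: θ = Σ θ_i = 733/200000 rad ≈ 0.003665 rad

θ(15/2) = 733/200000 rad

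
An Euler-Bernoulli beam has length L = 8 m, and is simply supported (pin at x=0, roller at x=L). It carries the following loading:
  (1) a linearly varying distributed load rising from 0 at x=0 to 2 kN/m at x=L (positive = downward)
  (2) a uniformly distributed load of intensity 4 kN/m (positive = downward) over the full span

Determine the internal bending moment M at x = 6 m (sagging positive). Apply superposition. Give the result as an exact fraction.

M(6) = 31 kN·m

Load 1 — triangular load w₀=2 kN/m (0→w₀ over full span):
  M_1 = w₀Lx/6 - w₀x³/(6L) = 2·8·6/6 - 2·6³/(6·8) = 7 kN·m
Load 2 — uniform load w=4 kN/m over full span:
  M_2 = wx(L-x)/2 = 4·6·(8-6)/2 = 24 kN·m
Superposition: M = Σ M_i = 31 kN·m ≈ 31.000000 kN·m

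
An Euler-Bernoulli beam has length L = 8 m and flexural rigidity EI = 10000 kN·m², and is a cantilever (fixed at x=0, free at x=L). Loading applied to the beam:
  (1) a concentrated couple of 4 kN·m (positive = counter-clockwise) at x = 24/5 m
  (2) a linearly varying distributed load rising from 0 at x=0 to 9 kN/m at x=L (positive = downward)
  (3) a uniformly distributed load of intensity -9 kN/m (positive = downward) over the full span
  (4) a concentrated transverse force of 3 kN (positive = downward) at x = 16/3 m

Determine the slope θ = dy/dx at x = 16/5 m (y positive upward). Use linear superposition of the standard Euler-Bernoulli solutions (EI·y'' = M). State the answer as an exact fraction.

Load 1 — applied couple M₀=4 kN·m at a=24/5 m (b=L-a=16/5):
  θ_1 = M₀x/EI  [x≤a] = 4·(16/5)/10000 = 4/3125 rad
Load 2 — triangular load w₀=9 kN/m (0→w₀ over full span):
  θ_2 = (w₀Lx²/4-w₀L²x/3-w₀x⁴/(24L))/EI = (9·8·(16/5)²/4-9·8²·(16/5)/3-9·(16/5)⁴/(24·8))/10000 = -16992/390625 rad
Load 3 — uniform load w=-9 kN/m over full span:
  θ_3 = -wx(x²-3Lx+3L²)/(6EI) = -(-9)·(16/5)·((16/5)²-3·8·(16/5)+3·8²)/(6·10000) = 4704/78125 rad
Load 4 — point force P=3 kN at a=16/3 m (b=L-a=8/3):
  θ_4 = -Px(2a-x)/(2EI)  [x≤a] = -3·(16/5)·(2·(16/3)-(16/5))/(2·10000) = -56/15625 rad
Superposition: θ = Σ θ_i = 5628/390625 rad ≈ 0.014408 rad

θ(16/5) = 5628/390625 rad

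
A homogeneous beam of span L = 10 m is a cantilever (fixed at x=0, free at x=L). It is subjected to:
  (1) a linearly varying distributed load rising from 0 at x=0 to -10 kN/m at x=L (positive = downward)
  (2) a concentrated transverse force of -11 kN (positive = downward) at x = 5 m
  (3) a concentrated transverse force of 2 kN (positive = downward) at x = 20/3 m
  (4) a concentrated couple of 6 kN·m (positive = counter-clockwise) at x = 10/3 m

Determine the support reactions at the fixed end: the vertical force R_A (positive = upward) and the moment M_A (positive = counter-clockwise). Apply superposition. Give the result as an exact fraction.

R_A = -59 kN, M_A = -381 kN·m

Load 1 — triangular load w₀=-10 kN/m (0→w₀ over full span):
  R_A = w₀L/2 = (-10)·10/2 = -50 kN
  M_A = w₀L²/3 = (-10)·10²/3 = -1000/3 kN·m
Load 2 — point force P=-11 kN at a=5 m (b=L-a=5):
  R_A = P = (-11) = -11 kN
  M_A = Pa = (-11)·5 = -55 kN·m
Load 3 — point force P=2 kN at a=20/3 m (b=L-a=10/3):
  R_A = P = 2 kN
  M_A = Pa = 2·(20/3) = 40/3 kN·m
Load 4 — applied couple M₀=6 kN·m at a=10/3 m (b=L-a=20/3):
  R_A = 0 kN
  M_A = -M₀ = -6 kN·m
Superposition: R_A = -59 kN, M_A = -381 kN·m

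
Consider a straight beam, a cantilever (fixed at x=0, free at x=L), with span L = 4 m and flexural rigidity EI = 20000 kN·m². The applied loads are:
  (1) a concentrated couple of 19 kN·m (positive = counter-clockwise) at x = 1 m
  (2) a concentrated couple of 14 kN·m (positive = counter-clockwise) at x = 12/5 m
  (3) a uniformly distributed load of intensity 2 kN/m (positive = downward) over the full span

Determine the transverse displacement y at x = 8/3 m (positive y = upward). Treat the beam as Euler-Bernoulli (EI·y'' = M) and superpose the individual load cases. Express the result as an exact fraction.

y(8/3) = 663727/243000000 m

Load 1 — applied couple M₀=19 kN·m at a=1 m (b=L-a=3):
  y_1 = M₀a(2x-a)/(2EI)  [x>a] = 19·1·(2·(8/3)-1)/(2·20000) = 247/120000 m
Load 2 — applied couple M₀=14 kN·m at a=12/5 m (b=L-a=8/5):
  y_2 = M₀a(2x-a)/(2EI)  [x>a] = 14·(12/5)·(2·(8/3)-(12/5))/(2·20000) = 77/31250 m
Load 3 — uniform load w=2 kN/m over full span:
  y_3 = -wx²(x²-4Lx+6L²)/(24EI) = -2·(8/3)²·((8/3)²-4·4·(8/3)+6·4²)/(24·20000) = -272/151875 m
Superposition: y = Σ y_i = 663727/243000000 m ≈ 0.002731 m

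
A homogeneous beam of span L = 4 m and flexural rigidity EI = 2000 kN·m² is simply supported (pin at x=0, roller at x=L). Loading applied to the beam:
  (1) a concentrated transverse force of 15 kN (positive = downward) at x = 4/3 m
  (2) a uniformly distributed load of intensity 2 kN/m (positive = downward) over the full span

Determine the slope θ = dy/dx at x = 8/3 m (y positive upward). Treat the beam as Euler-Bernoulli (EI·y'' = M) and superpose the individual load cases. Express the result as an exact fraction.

θ(8/3) = 101/20250 rad

Load 1 — point force P=15 kN at a=4/3 m (b=L-a=8/3):
  θ_1 = -Pa(2L²-6Lx+3x²+a²)/(6LEI)  [x>a] = -15·(4/3)·(2·4²-6·4·(8/3)+3·(8/3)²+(4/3)²)/(6·4·2000) = 1/270 rad
Load 2 — uniform load w=2 kN/m over full span:
  θ_2 = -w(L³-6Lx²+4x³)/(24EI) = -2·(4³-6·4·(8/3)²+4·(8/3)³)/(24·2000) = 13/10125 rad
Superposition: θ = Σ θ_i = 101/20250 rad ≈ 0.004988 rad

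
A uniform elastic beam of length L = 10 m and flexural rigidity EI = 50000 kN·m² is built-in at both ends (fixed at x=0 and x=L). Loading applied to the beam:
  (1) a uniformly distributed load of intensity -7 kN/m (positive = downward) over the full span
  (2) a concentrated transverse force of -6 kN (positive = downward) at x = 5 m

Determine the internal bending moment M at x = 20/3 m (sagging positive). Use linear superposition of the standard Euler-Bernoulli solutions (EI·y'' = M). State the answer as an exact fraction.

Load 1 — uniform load w=-7 kN/m over full span:
  M_1 = wLx/2 - wL²/12 - wx²/2 = (-7)·10·(20/3)/2 - (-7)·10²/12 - (-7)·(20/3)²/2 = -175/9 kN·m
Load 2 — point force P=-6 kN at a=5 m (b=L-a=5):
  M_2 = Pa²(a+3b)(L-x)/L³ - Pa²b/L²  [x>a] = (-6)·5²·(5+3·5)·(10-(20/3))/10³ - (-6)·5²·5/10² = -5/2 kN·m
Superposition: M = Σ M_i = -395/18 kN·m ≈ -21.944444 kN·m

M(20/3) = -395/18 kN·m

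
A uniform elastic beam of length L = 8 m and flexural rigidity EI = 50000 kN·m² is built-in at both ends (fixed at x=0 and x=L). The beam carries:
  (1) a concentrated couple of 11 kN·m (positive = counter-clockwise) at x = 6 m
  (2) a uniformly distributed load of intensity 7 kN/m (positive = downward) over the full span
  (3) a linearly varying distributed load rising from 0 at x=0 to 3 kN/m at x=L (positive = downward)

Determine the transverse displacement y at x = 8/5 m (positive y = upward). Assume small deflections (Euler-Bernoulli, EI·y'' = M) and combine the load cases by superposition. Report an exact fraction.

Load 1 — applied couple M₀=11 kN·m at a=6 m (b=L-a=2):
  y_1 = (R_Ax³/6 - M_Ax²/2)/EI  [x≤a] with R_A=99/64, M_A=55/16 = ((99/64)·(8/5)³/6 - (55/16)·(8/5)²/2)/50000 = -209/3125000 m
Load 2 — uniform load w=7 kN/m over full span:
  y_2 = -wx²(L-x)²/(24EI) = -7·(8/5)²·(8-(8/5))²/(24·50000) = -3584/5859375 m
Load 3 — triangular load w₀=3 kN/m (0→w₀ over full span):
  y_3 = -w₀x²(L-x)²(x+2L)/(120LEI) = -3·(8/5)²·(8-(8/5))²·((8/5)+2·8)/(120·8·50000) = -5632/48828125 m
Superposition: y = Σ y_i = -930343/1171875000 m ≈ -0.000794 m

y(8/5) = -930343/1171875000 m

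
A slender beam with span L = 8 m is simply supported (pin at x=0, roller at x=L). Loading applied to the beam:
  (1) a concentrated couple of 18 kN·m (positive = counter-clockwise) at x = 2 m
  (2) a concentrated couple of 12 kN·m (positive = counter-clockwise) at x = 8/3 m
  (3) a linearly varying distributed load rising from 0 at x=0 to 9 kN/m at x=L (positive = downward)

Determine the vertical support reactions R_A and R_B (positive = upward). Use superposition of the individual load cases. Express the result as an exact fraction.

Load 1 — applied couple M₀=18 kN·m at a=2 m (b=L-a=6):
  R_A = M₀/L = 18/8 = 9/4 kN
  R_B = -M₀/L = -18/8 = -9/4 kN
Load 2 — applied couple M₀=12 kN·m at a=8/3 m (b=L-a=16/3):
  R_A = M₀/L = 12/8 = 3/2 kN
  R_B = -M₀/L = -12/8 = -3/2 kN
Load 3 — triangular load w₀=9 kN/m (0→w₀ over full span):
  R_A = w₀L/6 = 9·8/6 = 12 kN
  R_B = w₀L/3 = 9·8/3 = 24 kN
Superposition: R_A = 63/4 kN, R_B = 81/4 kN

R_A = 63/4 kN, R_B = 81/4 kN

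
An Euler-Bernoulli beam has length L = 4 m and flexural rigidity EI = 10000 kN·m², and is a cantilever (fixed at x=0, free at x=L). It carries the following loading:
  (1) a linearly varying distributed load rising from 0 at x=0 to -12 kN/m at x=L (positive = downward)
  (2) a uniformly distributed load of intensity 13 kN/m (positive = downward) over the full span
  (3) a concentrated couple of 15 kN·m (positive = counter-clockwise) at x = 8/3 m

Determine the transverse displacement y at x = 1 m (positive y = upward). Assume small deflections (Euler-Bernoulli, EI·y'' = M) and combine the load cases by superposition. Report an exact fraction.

Load 1 — triangular load w₀=-12 kN/m (0→w₀ over full span):
  y_1 = (w₀Lx³/12-w₀L²x²/6-w₀x⁵/(120L))/EI = ((-12)·4·1³/12-(-12)·4²·1²/6-(-12)·1⁵/(120·4))/10000 = 1121/400000 m
Load 2 — uniform load w=13 kN/m over full span:
  y_2 = -wx²(x²-4Lx+6L²)/(24EI) = -13·1²·(1²-4·4·1+6·4²)/(24·10000) = -351/80000 m
Load 3 — applied couple M₀=15 kN·m at a=8/3 m (b=L-a=4/3):
  y_3 = M₀x²/(2EI)  [x≤a] = 15·1²/(2·10000) = 3/4000 m
Superposition: y = Σ y_i = -167/200000 m ≈ -0.000835 m

y(1) = -167/200000 m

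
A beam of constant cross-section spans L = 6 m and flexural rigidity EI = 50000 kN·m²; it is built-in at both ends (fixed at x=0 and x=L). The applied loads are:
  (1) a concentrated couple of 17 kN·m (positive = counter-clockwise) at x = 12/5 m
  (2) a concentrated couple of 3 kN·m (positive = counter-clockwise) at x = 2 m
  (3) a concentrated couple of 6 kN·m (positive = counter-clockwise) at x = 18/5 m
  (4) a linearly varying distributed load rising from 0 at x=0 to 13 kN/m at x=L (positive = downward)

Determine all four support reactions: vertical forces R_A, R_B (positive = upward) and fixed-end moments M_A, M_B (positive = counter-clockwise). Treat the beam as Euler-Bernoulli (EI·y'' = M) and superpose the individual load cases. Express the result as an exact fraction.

Load 1 — applied couple M₀=17 kN·m at a=12/5 m (b=L-a=18/5):
  R_A = 6M₀ab/L³ = 6·17·(12/5)·(18/5)/6³ = 102/25 kN
  M_A = M₀b(2a-b)/L² = 17·(18/5)·(2·(12/5)-(18/5))/6² = 51/25 kN·m
  R_B = -6M₀ab/L³ = -6·17·(12/5)·(18/5)/6³ = -102/25 kN
  M_B = M₀a(2b-a)/L² = 17·(12/5)·(2·(18/5)-(12/5))/6² = 136/25 kN·m
Load 2 — applied couple M₀=3 kN·m at a=2 m (b=L-a=4):
  R_A = 6M₀ab/L³ = 6·3·2·4/6³ = 2/3 kN
  M_A = M₀b(2a-b)/L² = 3·4·(2·2-4)/6² = 0 kN·m
  R_B = -6M₀ab/L³ = -6·3·2·4/6³ = -2/3 kN
  M_B = M₀a(2b-a)/L² = 3·2·(2·4-2)/6² = 1 kN·m
Load 3 — applied couple M₀=6 kN·m at a=18/5 m (b=L-a=12/5):
  R_A = 6M₀ab/L³ = 6·6·(18/5)·(12/5)/6³ = 36/25 kN
  M_A = M₀b(2a-b)/L² = 6·(12/5)·(2·(18/5)-(12/5))/6² = 48/25 kN·m
  R_B = -6M₀ab/L³ = -6·6·(18/5)·(12/5)/6³ = -36/25 kN
  M_B = M₀a(2b-a)/L² = 6·(18/5)·(2·(12/5)-(18/5))/6² = 18/25 kN·m
Load 4 — triangular load w₀=13 kN/m (0→w₀ over full span):
  R_A = 3w₀L/20 = 3·13·6/20 = 117/10 kN
  M_A = w₀L²/30 = 13·6²/30 = 78/5 kN·m
  R_B = 7w₀L/20 = 7·13·6/20 = 273/10 kN
  M_B = -w₀L²/20 = -13·6²/20 = -117/5 kN·m
Superposition: R_A = 2683/150 kN, M_A = 489/25 kN·m, R_B = 3167/150 kN, M_B = -406/25 kN·m

R_A = 2683/150 kN, M_A = 489/25 kN·m, R_B = 3167/150 kN, M_B = -406/25 kN·m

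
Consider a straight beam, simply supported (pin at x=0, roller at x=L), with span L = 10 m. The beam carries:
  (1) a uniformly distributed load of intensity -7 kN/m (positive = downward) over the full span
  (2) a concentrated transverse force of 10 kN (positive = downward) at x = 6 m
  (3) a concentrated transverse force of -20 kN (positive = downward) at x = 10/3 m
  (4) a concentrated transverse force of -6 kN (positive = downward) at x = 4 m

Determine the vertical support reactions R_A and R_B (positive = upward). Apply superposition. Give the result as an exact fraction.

Load 1 — uniform load w=-7 kN/m over full span:
  R_A = wL/2 = (-7)·10/2 = -35 kN
  R_B = wL/2 = (-7)·10/2 = -35 kN
Load 2 — point force P=10 kN at a=6 m (b=L-a=4):
  R_A = Pb/L = 10·4/10 = 4 kN
  R_B = Pa/L = 10·6/10 = 6 kN
Load 3 — point force P=-20 kN at a=10/3 m (b=L-a=20/3):
  R_A = Pb/L = (-20)·(20/3)/10 = -40/3 kN
  R_B = Pa/L = (-20)·(10/3)/10 = -20/3 kN
Load 4 — point force P=-6 kN at a=4 m (b=L-a=6):
  R_A = Pb/L = (-6)·6/10 = -18/5 kN
  R_B = Pa/L = (-6)·4/10 = -12/5 kN
Superposition: R_A = -719/15 kN, R_B = -571/15 kN

R_A = -719/15 kN, R_B = -571/15 kN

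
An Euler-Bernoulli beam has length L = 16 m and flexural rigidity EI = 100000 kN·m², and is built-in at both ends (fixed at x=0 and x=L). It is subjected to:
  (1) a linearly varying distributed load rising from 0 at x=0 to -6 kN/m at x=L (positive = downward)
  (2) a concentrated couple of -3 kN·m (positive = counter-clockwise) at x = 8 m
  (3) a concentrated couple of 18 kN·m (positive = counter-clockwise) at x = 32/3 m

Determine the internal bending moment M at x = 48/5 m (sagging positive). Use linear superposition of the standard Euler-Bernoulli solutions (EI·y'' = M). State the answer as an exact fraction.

Load 1 — triangular load w₀=-6 kN/m (0→w₀ over full span):
  M_1 = 3w₀Lx/20 - w₀L²/30 - w₀x³/(6L) = 3·(-6)·16·(48/5)/20 - (-6)·16²/30 - (-6)·(48/5)³/(6·16) = -3968/125 kN·m
Load 2 — applied couple M₀=-3 kN·m at a=8 m (b=L-a=8):
  M_2 = R_Ax - M_A - M₀  [x>a] with R_A=-9/32, M_A=-3/4 = (-9/32)·(48/5) - (-3/4) - (-3) = 21/20 kN·m
Load 3 — applied couple M₀=18 kN·m at a=32/3 m (b=L-a=16/3):
  M_3 = R_Ax - M_A  [x≤a] with R_A=3/2, M_A=6 = (3/2)·(48/5) - 6 = 42/5 kN·m
Superposition: M = Σ M_i = -11147/500 kN·m ≈ -22.294000 kN·m

M(48/5) = -11147/500 kN·m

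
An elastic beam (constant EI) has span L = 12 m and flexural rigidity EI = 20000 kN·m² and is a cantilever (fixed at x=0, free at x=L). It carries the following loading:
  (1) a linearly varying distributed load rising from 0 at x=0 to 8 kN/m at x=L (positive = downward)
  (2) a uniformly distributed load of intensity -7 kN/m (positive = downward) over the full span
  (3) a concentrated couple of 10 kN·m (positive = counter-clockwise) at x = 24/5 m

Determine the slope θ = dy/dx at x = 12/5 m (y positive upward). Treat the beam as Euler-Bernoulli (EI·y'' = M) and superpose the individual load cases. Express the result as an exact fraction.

θ(12/5) = 17463/1562500 rad

Load 1 — triangular load w₀=8 kN/m (0→w₀ over full span):
  θ_1 = (w₀Lx²/4-w₀L²x/3-w₀x⁴/(24L))/EI = (8·12·(12/5)²/4-8·12²·(12/5)/3-8·(12/5)⁴/(24·12))/20000 = -15318/390625 rad
Load 2 — uniform load w=-7 kN/m over full span:
  θ_2 = -wx(x²-3Lx+3L²)/(6EI) = -(-7)·(12/5)·((12/5)²-3·12·(12/5)+3·12²)/(6·20000) = 3843/78125 rad
Load 3 — applied couple M₀=10 kN·m at a=24/5 m (b=L-a=36/5):
  θ_3 = M₀x/EI  [x≤a] = 10·(12/5)/20000 = 3/2500 rad
Superposition: θ = Σ θ_i = 17463/1562500 rad ≈ 0.011176 rad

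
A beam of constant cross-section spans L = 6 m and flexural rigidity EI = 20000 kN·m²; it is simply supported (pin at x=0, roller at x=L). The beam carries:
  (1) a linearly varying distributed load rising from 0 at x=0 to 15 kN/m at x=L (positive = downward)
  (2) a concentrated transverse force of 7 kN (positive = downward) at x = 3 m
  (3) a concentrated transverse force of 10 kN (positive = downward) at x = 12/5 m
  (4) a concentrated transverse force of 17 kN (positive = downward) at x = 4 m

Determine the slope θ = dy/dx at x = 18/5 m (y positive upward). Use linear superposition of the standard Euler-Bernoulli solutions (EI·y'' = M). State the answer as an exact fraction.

θ(18/5) = 168803/90000000 rad

Load 1 — triangular load w₀=15 kN/m (0→w₀ over full span):
  θ_1 = -w₀(7L⁴-30L²x²+15x⁴)/(360LEI) = -15·(7·6⁴-30·6²·(18/5)²+15·(18/5)⁴)/(360·6·20000) = 261/312500 rad
Load 2 — point force P=7 kN at a=3 m (b=L-a=3):
  θ_2 = -Pa(2L²-6Lx+3x²+a²)/(6LEI)  [x>a] = -7·3·(2·6²-6·6·(18/5)+3·(18/5)²+3²)/(6·6·20000) = 567/2000000 rad
Load 3 — point force P=10 kN at a=12/5 m (b=L-a=18/5):
  θ_3 = -Pa(2L²-6Lx+3x²+a²)/(6LEI)  [x>a] = -10·(12/5)·(2·6²-6·6·(18/5)+3·(18/5)²+(12/5)²)/(6·6·20000) = 27/62500 rad
Load 4 — point force P=17 kN at a=4 m (b=L-a=2):
  θ_4 = -Pb(L²-b²-3x²)/(6LEI)  [x≤a] = -17·2·(6²-2²-3·(18/5)²)/(6·6·20000) = 731/2250000 rad
Superposition: θ = Σ θ_i = 168803/90000000 rad ≈ 0.001876 rad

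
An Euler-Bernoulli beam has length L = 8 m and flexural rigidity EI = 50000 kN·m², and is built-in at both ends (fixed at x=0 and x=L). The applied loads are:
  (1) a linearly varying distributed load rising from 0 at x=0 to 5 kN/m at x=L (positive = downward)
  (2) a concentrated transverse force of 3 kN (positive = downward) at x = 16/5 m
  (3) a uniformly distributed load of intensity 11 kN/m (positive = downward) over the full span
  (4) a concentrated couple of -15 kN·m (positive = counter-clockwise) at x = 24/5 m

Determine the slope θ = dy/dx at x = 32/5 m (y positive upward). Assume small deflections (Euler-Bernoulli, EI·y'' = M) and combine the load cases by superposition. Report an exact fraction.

Load 1 — triangular load w₀=5 kN/m (0→w₀ over full span):
  θ_1 = -w₀(2x(L-x)(L-2x)(x+2L)+x²(L-x)²)/(120LEI) = -5·(2·(32/5)·(8-(32/5))·(8-2·(32/5))·((32/5)+2·8)+(32/5)²·(8-(32/5))²)/(120·8·50000) = 256/1171875 rad
Load 2 — point force P=3 kN at a=16/5 m (b=L-a=24/5):
  θ_2 = Pa²(L-x)(2bL-(3b+a)(L-x))/(2L³EI)  [x>a] = 3·(16/5)²·(8-(32/5))·(2·(24/5)·8-(3·(24/5)+(16/5))·(8-(32/5)))/(2·8³·50000) = 456/9765625 rad
Load 3 — uniform load w=11 kN/m over full span:
  θ_3 = -wx(L-x)(L-2x)/(12EI) = -11·(32/5)·(8-(32/5))·(8-2·(32/5))/(12·50000) = 352/390625 rad
Load 4 — applied couple M₀=-15 kN·m at a=24/5 m (b=L-a=16/5):
  θ_4 = (R_Ax²/2 - M_Ax - M₀(x-a))/EI  [x>a] with R_A=-27/10, M_A=-24/5 = ((-27/10)·(32/5)²/2 - (-24/5)·(32/5) - (-15)·((32/5)-(24/5)))/50000 = -9/781250 rad
Superposition: θ = Σ θ_i = 67661/58593750 rad ≈ 0.001155 rad

θ(32/5) = 67661/58593750 rad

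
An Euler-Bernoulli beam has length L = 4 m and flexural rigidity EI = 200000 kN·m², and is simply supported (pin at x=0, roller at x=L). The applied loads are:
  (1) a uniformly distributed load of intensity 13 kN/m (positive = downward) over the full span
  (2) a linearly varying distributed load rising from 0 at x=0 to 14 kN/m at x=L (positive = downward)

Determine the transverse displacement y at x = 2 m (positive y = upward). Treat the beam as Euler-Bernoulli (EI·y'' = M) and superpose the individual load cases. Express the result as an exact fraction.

y(2) = -1/3000 m

Load 1 — uniform load w=13 kN/m over full span:
  y_1 = -wx(L³-2Lx²+x³)/(24EI) = -13·2·(4³-2·4·2²+2³)/(24·200000) = -13/60000 m
Load 2 — triangular load w₀=14 kN/m (0→w₀ over full span):
  y_2 = -w₀x(7L⁴-10L²x²+3x⁴)/(360LEI) = -14·2·(7·4⁴-10·4²·2²+3·2⁴)/(360·4·200000) = -7/60000 m
Superposition: y = Σ y_i = -1/3000 m ≈ -0.000333 m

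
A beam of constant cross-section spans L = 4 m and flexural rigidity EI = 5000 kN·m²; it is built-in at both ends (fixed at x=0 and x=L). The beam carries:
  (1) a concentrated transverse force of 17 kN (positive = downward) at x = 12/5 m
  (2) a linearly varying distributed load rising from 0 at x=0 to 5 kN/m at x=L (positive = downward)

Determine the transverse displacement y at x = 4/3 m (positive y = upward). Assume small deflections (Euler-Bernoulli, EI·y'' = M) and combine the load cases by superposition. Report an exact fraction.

y(4/3) = -53168/56953125 m

Load 1 — point force P=17 kN at a=12/5 m (b=L-a=8/5):
  y_1 = -Pb²x²(3aL-(3a+b)x)/(6L³EI)  [x≤a] = -17·(8/5)²·(4/3)²·(3·(12/5)·4-(3·(12/5)+(8/5))·(4/3))/(6·4³·5000) = -4352/6328125 m
Load 2 — triangular load w₀=5 kN/m (0→w₀ over full span):
  y_2 = -w₀x²(L-x)²(x+2L)/(120LEI) = -5·(4/3)²·(4-(4/3))²·((4/3)+2·4)/(120·4·5000) = -112/455625 m
Superposition: y = Σ y_i = -53168/56953125 m ≈ -0.000934 m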